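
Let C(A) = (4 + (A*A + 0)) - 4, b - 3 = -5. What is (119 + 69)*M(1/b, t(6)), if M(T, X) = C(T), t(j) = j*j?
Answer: 47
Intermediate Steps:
b = -2 (b = 3 - 5 = -2)
t(j) = j**2
C(A) = A**2 (C(A) = (4 + (A**2 + 0)) - 4 = (4 + A**2) - 4 = A**2)
M(T, X) = T**2
(119 + 69)*M(1/b, t(6)) = (119 + 69)*(1/(-2))**2 = 188*(-1/2)**2 = 188*(1/4) = 47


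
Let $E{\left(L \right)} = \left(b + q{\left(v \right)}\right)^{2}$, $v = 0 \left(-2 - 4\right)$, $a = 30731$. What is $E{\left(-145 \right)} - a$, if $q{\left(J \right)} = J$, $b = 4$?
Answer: $-30715$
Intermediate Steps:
$v = 0$ ($v = 0 \left(-6\right) = 0$)
$E{\left(L \right)} = 16$ ($E{\left(L \right)} = \left(4 + 0\right)^{2} = 4^{2} = 16$)
$E{\left(-145 \right)} - a = 16 - 30731 = -30715$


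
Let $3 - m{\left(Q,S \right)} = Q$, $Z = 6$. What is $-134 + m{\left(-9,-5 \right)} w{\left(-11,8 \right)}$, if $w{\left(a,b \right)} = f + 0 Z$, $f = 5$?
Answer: $-74$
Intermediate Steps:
$m{\left(Q,S \right)} = 3 - Q$
$w{\left(a,b \right)} = 5$ ($w{\left(a,b \right)} = 5 + 0 \cdot 6 = 5 + 0 = 5$)
$-134 + m{\left(-9,-5 \right)} w{\left(-11,8 \right)} = -134 + \left(3 - -9\right) 5 = -134 + \left(3 + 9\right) 5 = -134 + 12 \cdot 5 = -134 + 60 = -74$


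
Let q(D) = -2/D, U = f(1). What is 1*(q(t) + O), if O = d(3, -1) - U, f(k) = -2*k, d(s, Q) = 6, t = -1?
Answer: 10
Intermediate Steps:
U = -2 (U = -2*1 = -2)
O = 8 (O = 6 - 1*(-2) = 6 + 2 = 8)
1*(q(t) + O) = 1*(-2/(-1) + 8) = 1*(-2*(-1) + 8) = 1*(2 + 8) = 1*10 = 10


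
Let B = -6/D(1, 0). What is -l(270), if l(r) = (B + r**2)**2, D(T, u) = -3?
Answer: -5314701604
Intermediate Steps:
B = 2 (B = -6/(-3) = -6*(-1/3) = 2)
l(r) = (2 + r**2)**2
-l(270) = -(2 + 270**2)**2 = -(2 + 72900)**2 = -1*72902**2 = -1*5314701604 = -5314701604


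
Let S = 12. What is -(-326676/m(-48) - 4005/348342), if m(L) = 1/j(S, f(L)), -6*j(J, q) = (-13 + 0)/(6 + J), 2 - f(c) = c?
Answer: 41092640501/1045026 ≈ 39322.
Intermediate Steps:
f(c) = 2 - c
j(J, q) = 13/(6*(6 + J)) (j(J, q) = -(-13 + 0)/(6*(6 + J)) = -(-13)/(6*(6 + J)) = 13/(6*(6 + J)))
m(L) = 108/13 (m(L) = 1/(13/(6*(6 + 12))) = 1/((13/6)/18) = 1/((13/6)*(1/18)) = 1/(13/108) = 108/13)
-(-326676/m(-48) - 4005/348342) = -(-326676/108/13 - 4005/348342) = -(-326676*13/108 - 4005*1/348342) = -(-353899/9 - 1335/116114) = -1*(-41092640501/1045026) = 41092640501/1045026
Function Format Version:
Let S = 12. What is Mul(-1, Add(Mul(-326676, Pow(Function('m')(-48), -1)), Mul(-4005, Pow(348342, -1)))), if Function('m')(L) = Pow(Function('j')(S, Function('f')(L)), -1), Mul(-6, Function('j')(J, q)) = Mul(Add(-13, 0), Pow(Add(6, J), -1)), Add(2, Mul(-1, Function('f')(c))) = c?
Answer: Rational(41092640501, 1045026) ≈ 39322.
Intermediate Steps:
Function('f')(c) = Add(2, Mul(-1, c))
Function('j')(J, q) = Mul(Rational(13, 6), Pow(Add(6, J), -1)) (Function('j')(J, q) = Mul(Rational(-1, 6), Mul(Add(-13, 0), Pow(Add(6, J), -1))) = Mul(Rational(-1, 6), Mul(-13, Pow(Add(6, J), -1))) = Mul(Rational(13, 6), Pow(Add(6, J), -1)))
Function('m')(L) = Rational(108, 13) (Function('m')(L) = Pow(Mul(Rational(13, 6), Pow(Add(6, 12), -1)), -1) = Pow(Mul(Rational(13, 6), Pow(18, -1)), -1) = Pow(Mul(Rational(13, 6), Rational(1, 18)), -1) = Pow(Rational(13, 108), -1) = Rational(108, 13))
Mul(-1, Add(Mul(-326676, Pow(Function('m')(-48), -1)), Mul(-4005, Pow(348342, -1)))) = Mul(-1, Add(Mul(-326676, Pow(Rational(108, 13), -1)), Mul(-4005, Pow(348342, -1)))) = Mul(-1, Add(Mul(-326676, Rational(13, 108)), Mul(-4005, Rational(1, 348342)))) = Mul(-1, Add(Rational(-353899, 9), Rational(-1335, 116114))) = Mul(-1, Rational(-41092640501, 1045026)) = Rational(41092640501, 1045026)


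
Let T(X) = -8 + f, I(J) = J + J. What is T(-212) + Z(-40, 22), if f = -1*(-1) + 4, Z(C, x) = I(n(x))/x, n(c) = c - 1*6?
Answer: -17/11 ≈ -1.5455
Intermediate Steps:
n(c) = -6 + c (n(c) = c - 6 = -6 + c)
I(J) = 2*J
Z(C, x) = (-12 + 2*x)/x (Z(C, x) = (2*(-6 + x))/x = (-12 + 2*x)/x)
f = 5 (f = 1 + 4 = 5)
T(X) = -3 (T(X) = -8 + 5 = -3)
T(-212) + Z(-40, 22) = -3 + (2 - 12/22) = -3 + (2 - 12*1/22) = -3 + (2 - 6/11) = -3 + 16/11 = -17/11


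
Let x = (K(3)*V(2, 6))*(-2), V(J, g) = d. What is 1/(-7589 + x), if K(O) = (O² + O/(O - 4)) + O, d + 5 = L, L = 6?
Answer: -1/7607 ≈ -0.00013146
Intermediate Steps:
d = 1 (d = -5 + 6 = 1)
V(J, g) = 1
K(O) = O + O² + O/(-4 + O) (K(O) = (O² + O/(-4 + O)) + O = O + O² + O/(-4 + O))
x = -18 (x = ((3*(-3 + 3² - 3*3)/(-4 + 3))*1)*(-2) = ((3*(-3 + 9 - 9)/(-1))*1)*(-2) = ((3*(-1)*(-3))*1)*(-2) = (9*1)*(-2) = 9*(-2) = -18)
1/(-7589 + x) = 1/(-7589 - 18) = 1/(-7607) = -1/7607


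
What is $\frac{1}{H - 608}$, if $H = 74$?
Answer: $- \frac{1}{534} \approx -0.0018727$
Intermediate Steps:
$\frac{1}{H - 608} = \frac{1}{74 - 608} = \frac{1}{-534} = - \frac{1}{534}$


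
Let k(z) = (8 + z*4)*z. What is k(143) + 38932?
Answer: 121872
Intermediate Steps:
k(z) = z*(8 + 4*z) (k(z) = (8 + 4*z)*z = z*(8 + 4*z))
k(143) + 38932 = 4*143*(2 + 143) + 38932 = 4*143*145 + 38932 = 82940 + 38932 = 121872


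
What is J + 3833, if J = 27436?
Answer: 31269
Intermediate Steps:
J + 3833 = 27436 + 3833 = 31269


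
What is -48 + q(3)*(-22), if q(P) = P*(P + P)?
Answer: -444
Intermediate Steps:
q(P) = 2*P² (q(P) = P*(2*P) = 2*P²)
-48 + q(3)*(-22) = -48 + (2*3²)*(-22) = -48 + (2*9)*(-22) = -48 + 18*(-22) = -48 - 396 = -444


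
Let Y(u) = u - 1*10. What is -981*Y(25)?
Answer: -14715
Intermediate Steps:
Y(u) = -10 + u (Y(u) = u - 10 = -10 + u)
-981*Y(25) = -981*(-10 + 25) = -981*15 = -14715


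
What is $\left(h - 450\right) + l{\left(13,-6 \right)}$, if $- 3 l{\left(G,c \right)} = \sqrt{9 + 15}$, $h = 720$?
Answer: $270 - \frac{2 \sqrt{6}}{3} \approx 268.37$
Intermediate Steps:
$l{\left(G,c \right)} = - \frac{2 \sqrt{6}}{3}$ ($l{\left(G,c \right)} = - \frac{\sqrt{9 + 15}}{3} = - \frac{\sqrt{24}}{3} = - \frac{2 \sqrt{6}}{3}$)
$\left(h - 450\right) + l{\left(13,-6 \right)} = \left(720 - 450\right) - \frac{2 \sqrt{6}}{3} = 270 - \frac{2 \sqrt{6}}{3}$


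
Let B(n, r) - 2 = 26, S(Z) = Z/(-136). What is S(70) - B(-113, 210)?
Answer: -1939/68 ≈ -28.515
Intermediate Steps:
S(Z) = -Z/136 (S(Z) = Z*(-1/136) = -Z/136)
B(n, r) = 28 (B(n, r) = 2 + 26 = 28)
S(70) - B(-113, 210) = -1/136*70 - 1*28 = -35/68 - 28 = -1939/68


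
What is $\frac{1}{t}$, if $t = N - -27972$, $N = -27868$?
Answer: $\frac{1}{104} \approx 0.0096154$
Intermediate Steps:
$t = 104$ ($t = -27868 - -27972 = -27868 + 27972 = 104$)
$\frac{1}{t} = \frac{1}{104}$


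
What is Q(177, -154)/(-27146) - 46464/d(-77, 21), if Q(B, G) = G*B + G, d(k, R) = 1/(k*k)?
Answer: -534165521626/1939 ≈ -2.7549e+8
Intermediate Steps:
d(k, R) = k⁻² (d(k, R) = 1/(k²) = k⁻²)
Q(B, G) = G + B*G (Q(B, G) = B*G + G = G + B*G)
Q(177, -154)/(-27146) - 46464/d(-77, 21) = -154*(1 + 177)/(-27146) - 46464/((-77)⁻²) = -154*178*(-1/27146) - 46464/1/5929 = -27412*(-1/27146) - 46464*5929 = 1958/1939 - 275485056 = -534165521626/1939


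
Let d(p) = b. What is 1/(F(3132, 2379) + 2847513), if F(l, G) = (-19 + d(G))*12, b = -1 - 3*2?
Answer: 1/2847201 ≈ 3.5122e-7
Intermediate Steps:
b = -7 (b = -1 - 1*6 = -1 - 6 = -7)
d(p) = -7
F(l, G) = -312 (F(l, G) = (-19 - 7)*12 = -26*12 = -312)
1/(F(3132, 2379) + 2847513) = 1/(-312 + 2847513) = 1/2847201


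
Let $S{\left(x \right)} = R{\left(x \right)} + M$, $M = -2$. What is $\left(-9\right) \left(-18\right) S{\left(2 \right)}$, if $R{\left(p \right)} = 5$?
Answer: $486$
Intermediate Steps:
$S{\left(x \right)} = 3$ ($S{\left(x \right)} = 5 - 2 = 3$)
$\left(-9\right) \left(-18\right) S{\left(2 \right)} = \left(-9\right) \left(-18\right) 3 = 162 \cdot 3 = 486$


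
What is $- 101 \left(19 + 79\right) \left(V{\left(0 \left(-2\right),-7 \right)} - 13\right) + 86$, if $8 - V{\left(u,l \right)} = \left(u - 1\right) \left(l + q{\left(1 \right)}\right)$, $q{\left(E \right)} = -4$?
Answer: $158454$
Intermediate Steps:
$V{\left(u,l \right)} = 8 - \left(-1 + u\right) \left(-4 + l\right)$ ($V{\left(u,l \right)} = 8 - \left(u - 1\right) \left(l - 4\right) = 8 - \left(-1 + u\right) \left(-4 + l\right)$)
$- 101 \left(19 + 79\right) \left(V{\left(0 \left(-2\right),-7 \right)} - 13\right) + 86 = - 101 \left(19 + 79\right) \left(\left(4 - 7 + 4 \cdot 0 \left(-2\right) - - 7 \cdot 0 \left(-2\right)\right) - 13\right) + 86 = - 101 \cdot 98 \left(\left(4 - 7 + 4 \cdot 0 - \left(-7\right) 0\right) - 13\right) + 86 = - 101 \cdot 98 \left(\left(4 - 7 + 0 + 0\right) - 13\right) + 86 = - 101 \cdot 98 \left(-3 - 13\right) + 86 = - 101 \cdot 98 \left(-16\right) + 86 = \left(-101\right) \left(-1568\right) + 86 = 158368 + 86 = 158454$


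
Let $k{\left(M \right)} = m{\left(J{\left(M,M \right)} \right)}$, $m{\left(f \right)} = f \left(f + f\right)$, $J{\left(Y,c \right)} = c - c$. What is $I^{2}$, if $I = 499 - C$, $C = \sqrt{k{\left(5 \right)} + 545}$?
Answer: $\left(499 - \sqrt{545}\right)^{2} \approx 2.2625 \cdot 10^{5}$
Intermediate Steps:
$J{\left(Y,c \right)} = 0$
$m{\left(f \right)} = 2 f^{2}$ ($m{\left(f \right)} = f 2 f = 2 f^{2}$)
$k{\left(M \right)} = 0$ ($k{\left(M \right)} = 2 \cdot 0^{2} = 2 \cdot 0 = 0$)
$C = \sqrt{545}$ ($C = \sqrt{0 + 545} = \sqrt{545} \approx 23.345$)
$I = 499 - \sqrt{545} \approx 475.65$
$I^{2} = \left(499 - \sqrt{545}\right)^{2}$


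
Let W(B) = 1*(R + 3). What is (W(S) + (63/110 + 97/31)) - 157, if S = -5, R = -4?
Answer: -526157/3410 ≈ -154.30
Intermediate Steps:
W(B) = -1 (W(B) = 1*(-4 + 3) = 1*(-1) = -1)
(W(S) + (63/110 + 97/31)) - 157 = (-1 + (63/110 + 97/31)) - 157 = (-1 + 12623/3410) - 157 = 9213/3410 - 157 = -526157/3410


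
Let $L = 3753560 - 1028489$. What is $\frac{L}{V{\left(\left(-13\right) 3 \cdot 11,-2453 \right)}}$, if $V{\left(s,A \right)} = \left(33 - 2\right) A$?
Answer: $- \frac{2725071}{76043} \approx -35.836$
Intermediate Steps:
$V{\left(s,A \right)} = 31 A$ ($V{\left(s,A \right)} = \left(33 - 2\right) A = 31 A$)
$L = 2725071$ ($L = 3753560 - 1028489 = 2725071$)
$\frac{L}{V{\left(\left(-13\right) 3 \cdot 11,-2453 \right)}} = \frac{2725071}{31 \left(-2453\right)} = \frac{2725071}{-76043} = 2725071 \left(- \frac{1}{76043}\right) = - \frac{2725071}{76043}$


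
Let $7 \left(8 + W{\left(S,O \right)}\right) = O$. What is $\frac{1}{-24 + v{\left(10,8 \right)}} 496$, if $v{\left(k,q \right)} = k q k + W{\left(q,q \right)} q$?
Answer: $\frac{434}{631} \approx 0.6878$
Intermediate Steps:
$W{\left(S,O \right)} = -8 + \frac{O}{7}$
$v{\left(k,q \right)} = q k^{2} + q \left(-8 + \frac{q}{7}\right)$ ($v{\left(k,q \right)} = k q k + \left(-8 + \frac{q}{7}\right) q = q k^{2} + q \left(-8 + \frac{q}{7}\right)$)
$\frac{1}{-24 + v{\left(10,8 \right)}} 496 = \frac{1}{-24 + \frac{1}{7} \cdot 8 \left(-56 + 8 + 7 \cdot 10^{2}\right)} 496 = \frac{1}{-24 + \frac{1}{7} \cdot 8 \left(-56 + 8 + 7 \cdot 100\right)} 496 = \frac{1}{-24 + \frac{1}{7} \cdot 8 \left(-56 + 8 + 700\right)} 496 = \frac{1}{-24 + \frac{1}{7} \cdot 8 \cdot 652} \cdot 496 = \frac{1}{-24 + \frac{5216}{7}} \cdot 496 = \frac{1}{\frac{5048}{7}} \cdot 496 = \frac{7}{5048} \cdot 496 = \frac{434}{631}$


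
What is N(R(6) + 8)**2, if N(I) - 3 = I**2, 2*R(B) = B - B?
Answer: 4489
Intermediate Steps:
R(B) = 0 (R(B) = (B - B)/2 = (1/2)*0 = 0)
N(I) = 3 + I**2
N(R(6) + 8)**2 = (3 + (0 + 8)**2)**2 = (3 + 8**2)**2 = (3 + 64)**2 = 67**2 = 4489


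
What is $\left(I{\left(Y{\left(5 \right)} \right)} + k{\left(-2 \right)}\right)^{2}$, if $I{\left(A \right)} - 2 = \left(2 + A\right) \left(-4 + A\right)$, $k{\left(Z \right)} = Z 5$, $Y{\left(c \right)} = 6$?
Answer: $64$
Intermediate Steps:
$k{\left(Z \right)} = 5 Z$
$I{\left(A \right)} = 2 + \left(-4 + A\right) \left(2 + A\right)$ ($I{\left(A \right)} = 2 + \left(2 + A\right) \left(-4 + A\right) = 2 + \left(-4 + A\right) \left(2 + A\right)$)
$\left(I{\left(Y{\left(5 \right)} \right)} + k{\left(-2 \right)}\right)^{2} = \left(\left(-6 + 6^{2} - 12\right) + 5 \left(-2\right)\right)^{2} = \left(\left(-6 + 36 - 12\right) - 10\right)^{2} = \left(18 - 10\right)^{2} = 8^{2} = 64$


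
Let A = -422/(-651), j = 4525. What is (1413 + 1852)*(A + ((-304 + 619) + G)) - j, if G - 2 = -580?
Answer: -560578390/651 ≈ -8.6110e+5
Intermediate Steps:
G = -578 (G = 2 - 580 = -578)
A = 422/651 (A = -422*(-1/651) = 422/651 ≈ 0.64823)
(1413 + 1852)*(A + ((-304 + 619) + G)) - j = (1413 + 1852)*(422/651 + ((-304 + 619) - 578)) - 1*4525 = 3265*(422/651 + (315 - 578)) - 4525 = 3265*(422/651 - 263) - 4525 = 3265*(-170791/651) - 4525 = -557632615/651 - 4525 = -560578390/651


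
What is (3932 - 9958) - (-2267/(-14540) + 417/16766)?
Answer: -734524065171/121888820 ≈ -6026.2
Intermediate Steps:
(3932 - 9958) - (-2267/(-14540) + 417/16766) = -6026 - (-2267*(-1/14540) + 417*(1/16766)) = -6026 - (2267/14540 + 417/16766) = -6026 - 1*22035851/121888820 = -6026 - 22035851/121888820 = -734524065171/121888820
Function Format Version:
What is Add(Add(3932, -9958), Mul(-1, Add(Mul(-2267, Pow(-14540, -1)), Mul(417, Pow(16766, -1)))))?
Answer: Rational(-734524065171, 121888820) ≈ -6026.2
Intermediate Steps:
Add(Add(3932, -9958), Mul(-1, Add(Mul(-2267, Pow(-14540, -1)), Mul(417, Pow(16766, -1))))) = Add(-6026, Mul(-1, Add(Mul(-2267, Rational(-1, 14540)), Mul(417, Rational(1, 16766))))) = Add(-6026, Mul(-1, Add(Rational(2267, 14540), Rational(417, 16766)))) = Add(-6026, Mul(-1, Rational(22035851, 121888820))) = Add(-6026, Rational(-22035851, 121888820)) = Rational(-734524065171, 121888820)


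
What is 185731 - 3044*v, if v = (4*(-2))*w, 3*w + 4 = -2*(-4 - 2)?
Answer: 752009/3 ≈ 2.5067e+5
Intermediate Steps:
w = 8/3 (w = -4/3 + (-2*(-4 - 2))/3 = -4/3 + (-2*(-6))/3 = -4/3 + (⅓)*12 = -4/3 + 4 = 8/3 ≈ 2.6667)
v = -64/3 (v = (4*(-2))*(8/3) = -8*8/3 = -64/3 ≈ -21.333)
185731 - 3044*v = 185731 - 3044*(-64/3) = 185731 + 194816/3 = 752009/3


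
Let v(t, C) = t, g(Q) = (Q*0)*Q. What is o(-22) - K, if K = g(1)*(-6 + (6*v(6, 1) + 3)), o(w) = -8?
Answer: -8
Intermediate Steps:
g(Q) = 0 (g(Q) = 0*Q = 0)
K = 0 (K = 0*(-6 + (6*6 + 3)) = 0*(-6 + (36 + 3)) = 0*(-6 + 39) = 0*33 = 0)
o(-22) - K = -8 - 1*0 = -8 + 0 = -8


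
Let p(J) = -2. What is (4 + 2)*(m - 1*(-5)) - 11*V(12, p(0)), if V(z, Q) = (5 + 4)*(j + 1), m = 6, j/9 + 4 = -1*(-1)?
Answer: 2640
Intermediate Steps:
j = -27 (j = -36 + 9*(-1*(-1)) = -36 + 9*1 = -36 + 9 = -27)
V(z, Q) = -234 (V(z, Q) = (5 + 4)*(-27 + 1) = 9*(-26) = -234)
(4 + 2)*(m - 1*(-5)) - 11*V(12, p(0)) = (4 + 2)*(6 - 1*(-5)) - 11*(-234) = 6*(6 + 5) + 2574 = 6*11 + 2574 = 66 + 2574 = 2640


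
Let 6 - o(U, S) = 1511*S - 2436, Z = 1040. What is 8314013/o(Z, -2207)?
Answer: 8314013/3337219 ≈ 2.4913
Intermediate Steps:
o(U, S) = 2442 - 1511*S (o(U, S) = 6 - (1511*S - 2436) = 6 - (-2436 + 1511*S) = 6 + (2436 - 1511*S) = 2442 - 1511*S)
8314013/o(Z, -2207) = 8314013/(2442 - 1511*(-2207)) = 8314013/(2442 + 3334777) = 8314013/3337219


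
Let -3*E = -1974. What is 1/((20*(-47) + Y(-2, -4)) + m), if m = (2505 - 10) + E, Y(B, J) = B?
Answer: 1/2211 ≈ 0.00045228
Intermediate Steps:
E = 658 (E = -⅓*(-1974) = 658)
m = 3153 (m = (2505 - 10) + 658 = 2495 + 658 = 3153)
1/((20*(-47) + Y(-2, -4)) + m) = 1/((20*(-47) - 2) + 3153) = 1/((-940 - 2) + 3153) = 1/(-942 + 3153) = 1/2211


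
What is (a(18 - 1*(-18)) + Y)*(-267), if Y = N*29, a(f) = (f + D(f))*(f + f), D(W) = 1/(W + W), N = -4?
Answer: -661359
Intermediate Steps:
D(W) = 1/(2*W)
a(f) = 2*f*(f + 1/(2*f)) (a(f) = (f + 1/(2*f))*(f + f) = (f + 1/(2*f))*(2*f) = 2*f*(f + 1/(2*f)))
Y = -116 (Y = -4*29 = -116)
(a(18 - 1*(-18)) + Y)*(-267) = ((1 + 2*(18 - 1*(-18))**2) - 116)*(-267) = ((1 + 2*(18 + 18)**2) - 116)*(-267) = ((1 + 2*36**2) - 116)*(-267) = ((1 + 2*1296) - 116)*(-267) = ((1 + 2592) - 116)*(-267) = (2593 - 116)*(-267) = 2477*(-267) = -661359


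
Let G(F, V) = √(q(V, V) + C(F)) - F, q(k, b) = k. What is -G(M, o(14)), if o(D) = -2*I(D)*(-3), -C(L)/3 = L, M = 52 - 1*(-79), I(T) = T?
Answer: 131 - I*√309 ≈ 131.0 - 17.578*I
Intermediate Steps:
M = 131 (M = 52 + 79 = 131)
C(L) = -3*L
o(D) = 6*D (o(D) = -2*D*(-3) = 6*D)
G(F, V) = √(V - 3*F) - F
-G(M, o(14)) = -(√(6*14 - 3*131) - 1*131) = -(√(84 - 393) - 131) = -(√(-309) - 131) = -(I*√309 - 131) = -(-131 + I*√309) = 131 - I*√309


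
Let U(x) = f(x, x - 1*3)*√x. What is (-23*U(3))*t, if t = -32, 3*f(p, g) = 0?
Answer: 0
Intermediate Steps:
f(p, g) = 0 (f(p, g) = (⅓)*0 = 0)
U(x) = 0 (U(x) = 0*√x = 0)
(-23*U(3))*t = -23*0*(-32) = 0*(-32) = 0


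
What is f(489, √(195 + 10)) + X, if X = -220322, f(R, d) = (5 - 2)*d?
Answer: -220322 + 3*√205 ≈ -2.2028e+5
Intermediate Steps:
f(R, d) = 3*d
f(489, √(195 + 10)) + X = 3*√(195 + 10) - 220322 = 3*√205 - 220322 = -220322 + 3*√205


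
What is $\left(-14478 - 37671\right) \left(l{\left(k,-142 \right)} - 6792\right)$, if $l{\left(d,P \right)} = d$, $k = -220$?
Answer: $365668788$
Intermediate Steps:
$\left(-14478 - 37671\right) \left(l{\left(k,-142 \right)} - 6792\right) = \left(-14478 - 37671\right) \left(-220 - 6792\right) = \left(-52149\right) \left(-7012\right) = 365668788$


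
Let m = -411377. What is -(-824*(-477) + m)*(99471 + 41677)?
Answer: 2587101692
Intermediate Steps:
-(-824*(-477) + m)*(99471 + 41677) = -(-824*(-477) - 411377)*(99471 + 41677) = -(393048 - 411377)*141148 = -(-18329)*141148 = -1*(-2587101692) = 2587101692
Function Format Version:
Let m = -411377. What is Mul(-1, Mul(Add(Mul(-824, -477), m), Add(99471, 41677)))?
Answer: 2587101692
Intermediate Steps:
Mul(-1, Mul(Add(Mul(-824, -477), m), Add(99471, 41677))) = Mul(-1, Mul(Add(Mul(-824, -477), -411377), Add(99471, 41677))) = Mul(-1, Mul(Add(393048, -411377), 141148)) = Mul(-1, Mul(-18329, 141148)) = Mul(-1, -2587101692) = 2587101692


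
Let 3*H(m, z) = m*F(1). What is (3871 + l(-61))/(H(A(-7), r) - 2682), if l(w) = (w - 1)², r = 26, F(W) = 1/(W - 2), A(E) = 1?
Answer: -23145/8047 ≈ -2.8762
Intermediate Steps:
F(W) = 1/(-2 + W)
H(m, z) = -m/3 (H(m, z) = (m/(-2 + 1))/3 = (m/(-1))/3 = (m*(-1))/3 = (-m)/3 = -m/3)
l(w) = (-1 + w)²
(3871 + l(-61))/(H(A(-7), r) - 2682) = (3871 + (-1 - 61)²)/(-⅓*1 - 2682) = (3871 + (-62)²)/(-⅓ - 2682) = (3871 + 3844)/(-8047/3) = 7715*(-3/8047) = -23145/8047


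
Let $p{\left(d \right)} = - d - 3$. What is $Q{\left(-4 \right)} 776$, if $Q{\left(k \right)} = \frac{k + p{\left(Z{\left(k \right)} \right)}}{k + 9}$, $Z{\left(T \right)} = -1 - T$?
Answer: $-1552$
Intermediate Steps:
$p{\left(d \right)} = -3 - d$
$Q{\left(k \right)} = \frac{-2 + 2 k}{9 + k}$ ($Q{\left(k \right)} = \frac{k - \left(2 - k\right)}{k + 9} = \frac{k + \left(-3 + \left(1 + k\right)\right)}{9 + k} = \frac{k + \left(-2 + k\right)}{9 + k} = \frac{-2 + 2 k}{9 + k}$)
$Q{\left(-4 \right)} 776 = \frac{2 \left(-1 - 4\right)}{9 - 4} \cdot 776 = 2 \cdot \frac{1}{5} \left(-5\right) 776 = \left(-2\right) 776 = -1552$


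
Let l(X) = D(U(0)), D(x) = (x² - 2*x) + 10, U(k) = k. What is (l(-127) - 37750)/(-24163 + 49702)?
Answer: -12580/8513 ≈ -1.4777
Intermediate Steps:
D(x) = 10 + x² - 2*x
l(X) = 10 (l(X) = 10 + 0² - 2*0 = 10 + 0 + 0 = 10)
(l(-127) - 37750)/(-24163 + 49702) = (10 - 37750)/(-24163 + 49702) = -37740/25539 = -37740*1/25539 = -12580/8513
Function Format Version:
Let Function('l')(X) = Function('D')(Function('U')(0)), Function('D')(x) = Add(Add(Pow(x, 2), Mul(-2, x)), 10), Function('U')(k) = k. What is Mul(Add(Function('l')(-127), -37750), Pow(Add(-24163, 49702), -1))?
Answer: Rational(-12580, 8513) ≈ -1.4777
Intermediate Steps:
Function('D')(x) = Add(10, Pow(x, 2), Mul(-2, x))
Function('l')(X) = 10 (Function('l')(X) = Add(10, Pow(0, 2), Mul(-2, 0)) = Add(10, 0, 0) = 10)
Mul(Add(Function('l')(-127), -37750), Pow(Add(-24163, 49702), -1)) = Mul(Add(10, -37750), Pow(Add(-24163, 49702), -1)) = Mul(-37740, Pow(25539, -1)) = Mul(-37740, Rational(1, 25539)) = Rational(-12580, 8513)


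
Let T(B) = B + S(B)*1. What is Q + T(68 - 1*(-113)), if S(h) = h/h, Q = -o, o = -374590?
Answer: 374772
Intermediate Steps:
Q = 374590 (Q = -1*(-374590) = 374590)
S(h) = 1
T(B) = 1 + B (T(B) = B + 1*1 = B + 1 = 1 + B)
Q + T(68 - 1*(-113)) = 374590 + (1 + (68 - 1*(-113))) = 374590 + (1 + (68 + 113)) = 374590 + (1 + 181) = 374590 + 182 = 374772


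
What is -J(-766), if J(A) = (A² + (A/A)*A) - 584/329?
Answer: -192790126/329 ≈ -5.8599e+5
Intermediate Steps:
J(A) = -584/329 + A + A² (J(A) = (A² + 1*A) - 584*1/329 = (A² + A) - 584/329 = (A + A²) - 584/329 = -584/329 + A + A²)
-J(-766) = -(-584/329 - 766 + (-766)²) = -(-584/329 - 766 + 586756) = -1*192790126/329 = -192790126/329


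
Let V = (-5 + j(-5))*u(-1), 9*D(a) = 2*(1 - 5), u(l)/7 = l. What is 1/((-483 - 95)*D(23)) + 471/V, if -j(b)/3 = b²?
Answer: 68217/80920 ≈ 0.84302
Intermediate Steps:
u(l) = 7*l
j(b) = -3*b²
D(a) = -8/9 (D(a) = (2*(1 - 5))/9 = (2*(-4))/9 = (⅑)*(-8) = -8/9)
V = 560 (V = (-5 - 3*(-5)²)*(7*(-1)) = (-5 - 3*25)*(-7) = (-5 - 75)*(-7) = -80*(-7) = 560)
1/((-483 - 95)*D(23)) + 471/V = 1/((-483 - 95)*(-8/9)) + 471/560 = -9/8/(-578) + 471*(1/560) = -1/578*(-9/8) + 471/560 = 9/4624 + 471/560 = 68217/80920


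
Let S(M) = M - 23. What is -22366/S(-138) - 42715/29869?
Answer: 94453277/686987 ≈ 137.49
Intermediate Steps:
S(M) = -23 + M
-22366/S(-138) - 42715/29869 = -22366/(-23 - 138) - 42715/29869 = -22366/(-161) - 42715*1/29869 = -22366*(-1/161) - 42715/29869 = 22366/161 - 42715/29869 = 94453277/686987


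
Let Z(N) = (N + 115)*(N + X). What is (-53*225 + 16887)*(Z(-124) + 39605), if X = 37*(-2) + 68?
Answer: 202325550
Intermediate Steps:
X = -6 (X = -74 + 68 = -6)
Z(N) = (-6 + N)*(115 + N) (Z(N) = (N + 115)*(N - 6) = (115 + N)*(-6 + N) = (-6 + N)*(115 + N))
(-53*225 + 16887)*(Z(-124) + 39605) = (-53*225 + 16887)*((-690 + (-124)² + 109*(-124)) + 39605) = (-11925 + 16887)*((-690 + 15376 - 13516) + 39605) = 4962*(1170 + 39605) = 4962*40775 = 202325550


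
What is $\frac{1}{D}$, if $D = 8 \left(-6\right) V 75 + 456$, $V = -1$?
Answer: $\frac{1}{4056} \approx 0.00024655$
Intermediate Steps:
$D = 4056$ ($D = 8 \left(-6\right) \left(-1\right) 75 + 456 = \left(-48\right) \left(-1\right) 75 + 456 = 48 \cdot 75 + 456 = 3600 + 456 = 4056$)
$\frac{1}{D} = \frac{1}{4056}$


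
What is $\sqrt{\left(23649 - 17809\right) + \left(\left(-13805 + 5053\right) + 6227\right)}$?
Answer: $\sqrt{3315} \approx 57.576$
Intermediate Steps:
$\sqrt{\left(23649 - 17809\right) + \left(\left(-13805 + 5053\right) + 6227\right)} = \sqrt{5840 + \left(-8752 + 6227\right)} = \sqrt{5840 - 2525} = \sqrt{3315}$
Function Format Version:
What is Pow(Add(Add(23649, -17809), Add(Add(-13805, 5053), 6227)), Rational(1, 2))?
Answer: Pow(3315, Rational(1, 2)) ≈ 57.576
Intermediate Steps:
Pow(Add(Add(23649, -17809), Add(Add(-13805, 5053), 6227)), Rational(1, 2)) = Pow(Add(5840, Add(-8752, 6227)), Rational(1, 2)) = Pow(Add(5840, -2525), Rational(1, 2)) = Pow(3315, Rational(1, 2))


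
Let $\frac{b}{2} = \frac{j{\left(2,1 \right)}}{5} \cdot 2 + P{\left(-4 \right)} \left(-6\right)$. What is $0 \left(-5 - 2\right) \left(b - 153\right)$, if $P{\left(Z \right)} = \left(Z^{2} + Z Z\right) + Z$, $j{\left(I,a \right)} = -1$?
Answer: $0$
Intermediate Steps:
$P{\left(Z \right)} = Z + 2 Z^{2}$ ($P{\left(Z \right)} = \left(Z^{2} + Z^{2}\right) + Z = 2 Z^{2} + Z = Z + 2 Z^{2}$)
$b = - \frac{1684}{5}$ ($b = 2 \left(- \frac{1}{5} \cdot 2 + - 4 \left(1 + 2 \left(-4\right)\right) \left(-6\right)\right) = 2 \left(\left(-1\right) \frac{1}{5} \cdot 2 + - 4 \left(1 - 8\right) \left(-6\right)\right) = 2 \left(\left(- \frac{1}{5}\right) 2 + \left(-4\right) \left(-7\right) \left(-6\right)\right) = 2 \left(- \frac{2}{5} + 28 \left(-6\right)\right) = 2 \left(- \frac{2}{5} - 168\right) = 2 \left(- \frac{842}{5}\right) = - \frac{1684}{5} \approx -336.8$)
$0 \left(-5 - 2\right) \left(b - 153\right) = 0 \left(-5 - 2\right) \left(- \frac{1684}{5} - 153\right) = 0 \left(-7\right) \left(- \frac{2449}{5}\right) = 0 \left(- \frac{2449}{5}\right) = 0$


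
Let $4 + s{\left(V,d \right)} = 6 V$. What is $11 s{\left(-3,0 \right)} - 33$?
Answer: $-275$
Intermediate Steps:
$s{\left(V,d \right)} = -4 + 6 V$
$11 s{\left(-3,0 \right)} - 33 = 11 \left(-4 + 6 \left(-3\right)\right) - 33 = 11 \left(-4 - 18\right) - 33 = 11 \left(-22\right) - 33 = -242 - 33 = -275$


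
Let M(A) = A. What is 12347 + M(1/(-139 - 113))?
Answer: 3111443/252 ≈ 12347.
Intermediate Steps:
12347 + M(1/(-139 - 113)) = 12347 + 1/(-139 - 113) = 12347 + 1/(-252) = 12347 - 1/252 = 3111443/252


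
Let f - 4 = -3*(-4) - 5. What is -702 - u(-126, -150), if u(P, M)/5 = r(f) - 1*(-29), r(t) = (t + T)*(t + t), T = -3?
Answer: -1727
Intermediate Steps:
f = 11 (f = 4 + (-3*(-4) - 5) = 4 + (12 - 5) = 4 + 7 = 11)
r(t) = 2*t*(-3 + t) (r(t) = (t - 3)*(t + t) = (-3 + t)*(2*t) = 2*t*(-3 + t))
u(P, M) = 1025 (u(P, M) = 5*(2*11*(-3 + 11) - 1*(-29)) = 5*(2*11*8 + 29) = 5*(176 + 29) = 5*205 = 1025)
-702 - u(-126, -150) = -702 - 1*1025 = -702 - 1025 = -1727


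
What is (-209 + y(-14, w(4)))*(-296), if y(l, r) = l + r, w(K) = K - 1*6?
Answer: 66600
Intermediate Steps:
w(K) = -6 + K (w(K) = K - 6 = -6 + K)
(-209 + y(-14, w(4)))*(-296) = (-209 + (-14 + (-6 + 4)))*(-296) = (-209 + (-14 - 2))*(-296) = (-209 - 16)*(-296) = -225*(-296) = 66600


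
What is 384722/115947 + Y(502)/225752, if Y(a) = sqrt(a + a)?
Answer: 29594/8919 + sqrt(251)/112876 ≈ 3.3182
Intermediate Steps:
Y(a) = sqrt(2)*sqrt(a) (Y(a) = sqrt(2*a) = sqrt(2)*sqrt(a))
384722/115947 + Y(502)/225752 = 384722/115947 + (sqrt(2)*sqrt(502))/225752 = 384722*(1/115947) + (2*sqrt(251))*(1/225752) = 29594/8919 + sqrt(251)/112876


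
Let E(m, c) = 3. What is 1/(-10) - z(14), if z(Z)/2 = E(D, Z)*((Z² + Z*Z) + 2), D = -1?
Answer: -23641/10 ≈ -2364.1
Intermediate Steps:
z(Z) = 12 + 12*Z² (z(Z) = 2*(3*((Z² + Z*Z) + 2)) = 2*(3*((Z² + Z²) + 2)) = 2*(3*(2*Z² + 2)) = 2*(3*(2 + 2*Z²)) = 2*(6 + 6*Z²) = 12 + 12*Z²)
1/(-10) - z(14) = 1/(-10) - (12 + 12*14²) = -⅒ - (12 + 12*196) = -⅒ - (12 + 2352) = -⅒ - 1*2364 = -⅒ - 2364 = -23641/10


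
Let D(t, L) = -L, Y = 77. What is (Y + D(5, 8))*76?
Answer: 5244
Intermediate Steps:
(Y + D(5, 8))*76 = (77 - 1*8)*76 = (77 - 8)*76 = 69*76 = 5244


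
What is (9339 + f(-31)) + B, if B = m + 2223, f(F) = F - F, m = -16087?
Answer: -4525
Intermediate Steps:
f(F) = 0
B = -13864 (B = -16087 + 2223 = -13864)
(9339 + f(-31)) + B = (9339 + 0) - 13864 = 9339 - 13864 = -4525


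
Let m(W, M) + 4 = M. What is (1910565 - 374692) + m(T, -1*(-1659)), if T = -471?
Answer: 1537528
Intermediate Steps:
m(W, M) = -4 + M
(1910565 - 374692) + m(T, -1*(-1659)) = (1910565 - 374692) + (-4 - 1*(-1659)) = 1535873 + (-4 + 1659) = 1535873 + 1655 = 1537528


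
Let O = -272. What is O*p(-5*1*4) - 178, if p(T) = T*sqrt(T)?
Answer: -178 + 10880*I*sqrt(5) ≈ -178.0 + 24328.0*I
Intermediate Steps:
p(T) = T**(3/2)
O*p(-5*1*4) - 178 = -272*8*(-5*I*sqrt(5)) - 178 = -272*(-40*I*sqrt(5)) - 178 = -(-10880)*I*sqrt(5) - 178 = 10880*I*sqrt(5) - 178 = -178 + 10880*I*sqrt(5)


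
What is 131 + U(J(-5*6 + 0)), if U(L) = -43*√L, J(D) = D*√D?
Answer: 131 - 43*30^(¾)*√(-I) ≈ -258.76 + 389.76*I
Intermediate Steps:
J(D) = D^(3/2)
131 + U(J(-5*6 + 0)) = 131 - 43*(-(-5*6 + 0)^(¾)) = 131 - 43*(-(-30 + 0)^(¾)) = 131 - 43*(-(-30)^(¾)) = 131 - 43*30^(¾)*√(-I)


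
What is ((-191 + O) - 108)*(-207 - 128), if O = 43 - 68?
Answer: 108540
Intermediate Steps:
O = -25
((-191 + O) - 108)*(-207 - 128) = ((-191 - 25) - 108)*(-207 - 128) = (-216 - 108)*(-335) = -324*(-335) = 108540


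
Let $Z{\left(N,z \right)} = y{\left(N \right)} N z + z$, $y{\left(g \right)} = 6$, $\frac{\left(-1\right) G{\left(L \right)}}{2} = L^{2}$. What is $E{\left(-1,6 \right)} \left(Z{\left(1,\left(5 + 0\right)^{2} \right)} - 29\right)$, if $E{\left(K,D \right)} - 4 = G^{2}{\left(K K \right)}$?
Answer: $1168$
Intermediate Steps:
$G{\left(L \right)} = - 2 L^{2}$
$E{\left(K,D \right)} = 4 + 4 K^{8}$ ($E{\left(K,D \right)} = 4 + \left(- 2 \left(K K\right)^{2}\right)^{2} = 4 + \left(- 2 \left(K^{2}\right)^{2}\right)^{2} = 4 + \left(- 2 K^{4}\right)^{2} = 4 + 4 K^{8}$)
$Z{\left(N,z \right)} = z + 6 N z$ ($Z{\left(N,z \right)} = 6 N z + z = z + 6 N z$)
$E{\left(-1,6 \right)} \left(Z{\left(1,\left(5 + 0\right)^{2} \right)} - 29\right) = \left(4 + 4 \left(-1\right)^{8}\right) \left(\left(5 + 0\right)^{2} \left(1 + 6 \cdot 1\right) - 29\right) = \left(4 + 4 \cdot 1\right) \left(5^{2} \left(1 + 6\right) - 29\right) = \left(4 + 4\right) \left(25 \cdot 7 - 29\right) = 8 \left(175 - 29\right) = 8 \cdot 146 = 1168$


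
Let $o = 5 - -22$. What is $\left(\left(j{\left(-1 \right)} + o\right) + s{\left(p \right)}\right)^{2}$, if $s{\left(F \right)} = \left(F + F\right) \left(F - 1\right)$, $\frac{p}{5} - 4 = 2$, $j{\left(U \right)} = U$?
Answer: $3118756$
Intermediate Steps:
$o = 27$ ($o = 5 + 22 = 27$)
$p = 30$ ($p = 20 + 5 \cdot 2 = 20 + 10 = 30$)
$s{\left(F \right)} = 2 F \left(-1 + F\right)$
$\left(\left(j{\left(-1 \right)} + o\right) + s{\left(p \right)}\right)^{2} = \left(\left(-1 + 27\right) + 2 \cdot 30 \left(-1 + 30\right)\right)^{2} = \left(26 + 2 \cdot 30 \cdot 29\right)^{2} = \left(26 + 1740\right)^{2} = 1766^{2} = 3118756$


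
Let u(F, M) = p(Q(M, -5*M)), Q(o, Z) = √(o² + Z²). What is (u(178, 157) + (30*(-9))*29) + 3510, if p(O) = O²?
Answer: 636554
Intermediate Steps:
Q(o, Z) = √(Z² + o²)
u(F, M) = 26*M² (u(F, M) = (√((-5*M)² + M²))² = (√(25*M² + M²))² = (√(26*M²))² = (√26*√(M²))² = 26*M²)
(u(178, 157) + (30*(-9))*29) + 3510 = (26*157² + (30*(-9))*29) + 3510 = (26*24649 - 270*29) + 3510 = (640874 - 7830) + 3510 = 633044 + 3510 = 636554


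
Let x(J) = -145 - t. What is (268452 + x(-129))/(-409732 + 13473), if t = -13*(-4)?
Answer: -268255/396259 ≈ -0.67697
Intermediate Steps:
t = 52
x(J) = -197 (x(J) = -145 - 1*52 = -145 - 52 = -197)
(268452 + x(-129))/(-409732 + 13473) = (268452 - 197)/(-409732 + 13473) = 268255/(-396259) = 268255*(-1/396259) = -268255/396259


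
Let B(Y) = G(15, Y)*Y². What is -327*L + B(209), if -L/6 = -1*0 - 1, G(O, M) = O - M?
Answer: -8476076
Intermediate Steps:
B(Y) = Y²*(15 - Y) (B(Y) = (15 - Y)*Y² = Y²*(15 - Y))
L = 6 (L = -6*(-1*0 - 1) = -6*(0 - 1) = -6*(-1) = 6)
-327*L + B(209) = -327*6 + 209²*(15 - 1*209) = -1962 + 43681*(15 - 209) = -1962 + 43681*(-194) = -1962 - 8474114 = -8476076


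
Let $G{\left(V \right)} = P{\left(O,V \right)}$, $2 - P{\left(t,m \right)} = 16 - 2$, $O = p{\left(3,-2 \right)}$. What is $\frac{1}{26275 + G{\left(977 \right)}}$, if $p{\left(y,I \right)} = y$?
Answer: $\frac{1}{26263} \approx 3.8076 \cdot 10^{-5}$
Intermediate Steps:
$O = 3$
$P{\left(t,m \right)} = -12$ ($P{\left(t,m \right)} = 2 - \left(16 - 2\right) = 2 - 14 = -12$)
$G{\left(V \right)} = -12$
$\frac{1}{26275 + G{\left(977 \right)}} = \frac{1}{26275 - 12} = \frac{1}{26263}$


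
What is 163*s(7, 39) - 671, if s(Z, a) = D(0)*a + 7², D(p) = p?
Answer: 7316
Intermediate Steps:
s(Z, a) = 49 (s(Z, a) = 0*a + 7² = 0 + 49 = 49)
163*s(7, 39) - 671 = 163*49 - 671 = 7987 - 671 = 7316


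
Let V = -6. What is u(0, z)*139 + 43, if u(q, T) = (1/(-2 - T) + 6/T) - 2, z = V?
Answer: -1357/4 ≈ -339.25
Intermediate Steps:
z = -6
u(q, T) = -2 + 1/(-2 - T) + 6/T (u(q, T) = (1/(-2 - T) + 6/T) - 2 = -2 + 1/(-2 - T) + 6/T)
u(0, z)*139 + 43 = ((12 - 6 - 2*(-6)**2)/((-6)*(2 - 6)))*139 + 43 = -1/6*(12 - 6 - 2*36)/(-4)*139 + 43 = -1/6*(-1/4)*(12 - 6 - 72)*139 + 43 = -1/6*(-1/4)*(-66)*139 + 43 = -11/4*139 + 43 = -1529/4 + 43 = -1357/4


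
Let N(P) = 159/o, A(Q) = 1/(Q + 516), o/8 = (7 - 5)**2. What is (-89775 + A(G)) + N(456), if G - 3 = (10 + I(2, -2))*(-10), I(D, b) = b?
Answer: -1261089367/14048 ≈ -89770.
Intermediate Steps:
o = 32 (o = 8*(7 - 5)**2 = 8*2**2 = 8*4 = 32)
G = -77 (G = 3 + (10 - 2)*(-10) = 3 + 8*(-10) = 3 - 80 = -77)
A(Q) = 1/(516 + Q)
N(P) = 159/32
(-89775 + A(G)) + N(456) = (-89775 + 1/(516 - 77)) + 159/32 = (-89775 + 1/439) + 159/32 = -39411224/439 + 159/32 = -1261089367/14048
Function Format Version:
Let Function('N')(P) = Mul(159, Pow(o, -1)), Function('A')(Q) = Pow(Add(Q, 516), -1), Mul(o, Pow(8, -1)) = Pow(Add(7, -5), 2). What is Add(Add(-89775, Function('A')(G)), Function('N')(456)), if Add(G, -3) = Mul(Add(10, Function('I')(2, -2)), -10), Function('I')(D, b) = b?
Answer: Rational(-1261089367, 14048) ≈ -89770.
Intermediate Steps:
o = 32 (o = Mul(8, Pow(Add(7, -5), 2)) = Mul(8, Pow(2, 2)) = Mul(8, 4) = 32)
G = -77 (G = Add(3, Mul(Add(10, -2), -10)) = Add(3, Mul(8, -10)) = Add(3, -80) = -77)
Function('A')(Q) = Pow(Add(516, Q), -1)
Function('N')(P) = Rational(159, 32) (Function('N')(P) = Mul(159, Pow(32, -1)) = Mul(159, Rational(1, 32)) = Rational(159, 32))
Add(Add(-89775, Function('A')(G)), Function('N')(456)) = Add(Add(-89775, Pow(Add(516, -77), -1)), Rational(159, 32)) = Add(Add(-89775, Pow(439, -1)), Rational(159, 32)) = Add(Add(-89775, Rational(1, 439)), Rational(159, 32)) = Add(Rational(-39411224, 439), Rational(159, 32)) = Rational(-1261089367, 14048)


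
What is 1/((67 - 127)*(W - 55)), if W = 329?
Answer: -1/16440 ≈ -6.0827e-5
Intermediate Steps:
1/((67 - 127)*(W - 55)) = 1/((67 - 127)*(329 - 55)) = 1/(-60*274) = 1/(-16440) = -1/16440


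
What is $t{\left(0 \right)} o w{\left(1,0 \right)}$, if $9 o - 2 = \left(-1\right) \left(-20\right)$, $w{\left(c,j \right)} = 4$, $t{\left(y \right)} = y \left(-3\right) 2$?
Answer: $0$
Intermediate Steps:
$t{\left(y \right)} = - 6 y$ ($t{\left(y \right)} = - 3 y 2 = - 6 y$)
$o = \frac{22}{9}$ ($o = \frac{2}{9} + \frac{\left(-1\right) \left(-20\right)}{9} = \frac{2}{9} + \frac{1}{9} \cdot 20 = \frac{2}{9} + \frac{20}{9} = \frac{22}{9} \approx 2.4444$)
$t{\left(0 \right)} o w{\left(1,0 \right)} = \left(-6\right) 0 \cdot \frac{22}{9} \cdot 4 = 0 \cdot \frac{22}{9} \cdot 4 = 0 \cdot 4 = 0$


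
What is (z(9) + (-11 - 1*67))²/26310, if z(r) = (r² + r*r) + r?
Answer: 2883/8770 ≈ 0.32873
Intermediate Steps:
z(r) = r + 2*r² (z(r) = (r² + r²) + r = 2*r² + r = r + 2*r²)
(z(9) + (-11 - 1*67))²/26310 = (9*(1 + 2*9) + (-11 - 1*67))²/26310 = (9*(1 + 18) + (-11 - 67))²*(1/26310) = (9*19 - 78)²*(1/26310) = (171 - 78)²*(1/26310) = 93²*(1/26310) = 8649*(1/26310) = 2883/8770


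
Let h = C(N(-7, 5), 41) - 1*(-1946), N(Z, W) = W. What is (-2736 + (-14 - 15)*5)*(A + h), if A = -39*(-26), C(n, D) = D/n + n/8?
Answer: -342127393/40 ≈ -8.5532e+6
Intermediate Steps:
C(n, D) = n/8 + D/n (C(n, D) = D/n + n*(⅛) = D/n + n/8 = n/8 + D/n)
h = 78193/40 (h = ((⅛)*5 + 41/5) - 1*(-1946) = (5/8 + 41*(⅕)) + 1946 = (5/8 + 41/5) + 1946 = 353/40 + 1946 = 78193/40 ≈ 1954.8)
A = 1014
(-2736 + (-14 - 15)*5)*(A + h) = (-2736 + (-14 - 15)*5)*(1014 + 78193/40) = (-2736 - 29*5)*(118753/40) = (-2736 - 145)*(118753/40) = -2881*118753/40 = -342127393/40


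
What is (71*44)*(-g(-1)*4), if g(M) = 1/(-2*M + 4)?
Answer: -6248/3 ≈ -2082.7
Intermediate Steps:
g(M) = 1/(4 - 2*M)
(71*44)*(-g(-1)*4) = (71*44)*(-(-1)/(-4 + 2*(-1))*4) = 3124*(-(-1)/(-4 - 2)*4) = 3124*(-(-1)/(-6)*4) = 3124*(-(-1)*(-1)/6*4) = 3124*(-1*⅙*4) = 3124*(-⅙*4) = 3124*(-⅔) = -6248/3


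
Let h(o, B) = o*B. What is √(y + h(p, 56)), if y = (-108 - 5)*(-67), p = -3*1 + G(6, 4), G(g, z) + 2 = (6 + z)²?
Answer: √12891 ≈ 113.54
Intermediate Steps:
G(g, z) = -2 + (6 + z)²
p = 95 (p = -3*1 + (-2 + (6 + 4)²) = -3 + (-2 + 10²) = -3 + (-2 + 100) = -3 + 98 = 95)
h(o, B) = B*o
y = 7571 (y = -113*(-67) = 7571)
√(y + h(p, 56)) = √(7571 + 56*95) = √(7571 + 5320) = √12891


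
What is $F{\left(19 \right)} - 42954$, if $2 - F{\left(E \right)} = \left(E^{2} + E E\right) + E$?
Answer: $-43693$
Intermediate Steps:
$F{\left(E \right)} = 2 - E - 2 E^{2}$ ($F{\left(E \right)} = 2 - \left(\left(E^{2} + E E\right) + E\right) = 2 - \left(\left(E^{2} + E^{2}\right) + E\right) = 2 - \left(2 E^{2} + E\right) = 2 - \left(E + 2 E^{2}\right) = 2 - E - 2 E^{2}$)
$F{\left(19 \right)} - 42954 = \left(2 - 19 - 2 \cdot 19^{2}\right) - 42954 = \left(2 - 19 - 722\right) - 42954 = -739 - 42954 = -43693$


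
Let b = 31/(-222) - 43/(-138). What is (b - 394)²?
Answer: 1010915626249/6517809 ≈ 1.5510e+5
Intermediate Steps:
b = 439/2553 (b = 31*(-1/222) - 43*(-1/138) = -31/222 + 43/138 = 439/2553 ≈ 0.17195)
(b - 394)² = (439/2553 - 394)² = (-1005443/2553)² = 1010915626249/6517809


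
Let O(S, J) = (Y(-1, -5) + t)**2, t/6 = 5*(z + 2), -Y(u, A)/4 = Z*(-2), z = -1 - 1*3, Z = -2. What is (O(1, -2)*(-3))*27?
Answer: -467856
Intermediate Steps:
z = -4 (z = -1 - 3 = -4)
Y(u, A) = -16 (Y(u, A) = -(-8)*(-2) = -4*4 = -16)
t = -60 (t = 6*(5*(-4 + 2)) = 6*(5*(-2)) = 6*(-10) = -60)
O(S, J) = 5776 (O(S, J) = (-16 - 60)**2 = (-76)**2 = 5776)
(O(1, -2)*(-3))*27 = (5776*(-3))*27 = -17328*27 = -467856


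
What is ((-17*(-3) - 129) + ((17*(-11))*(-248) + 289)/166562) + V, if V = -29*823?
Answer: -3988280425/166562 ≈ -23945.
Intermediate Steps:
V = -23867
((-17*(-3) - 129) + ((17*(-11))*(-248) + 289)/166562) + V = ((-17*(-3) - 129) + ((17*(-11))*(-248) + 289)/166562) - 23867 = ((51 - 129) + (-187*(-248) + 289)*(1/166562)) - 23867 = (-78 + (46376 + 289)*(1/166562)) - 23867 = (-78 + 46665*(1/166562)) - 23867 = (-78 + 46665/166562) - 23867 = -12945171/166562 - 23867 = -3988280425/166562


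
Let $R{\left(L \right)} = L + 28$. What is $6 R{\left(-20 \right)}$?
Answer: $48$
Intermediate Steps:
$R{\left(L \right)} = 28 + L$
$6 R{\left(-20 \right)} = 6 \left(28 - 20\right) = 6 \cdot 8 = 48$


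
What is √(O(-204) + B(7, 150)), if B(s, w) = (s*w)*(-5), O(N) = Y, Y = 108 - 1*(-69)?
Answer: I*√5073 ≈ 71.225*I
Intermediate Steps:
Y = 177 (Y = 108 + 69 = 177)
O(N) = 177
B(s, w) = -5*s*w
√(O(-204) + B(7, 150)) = √(177 - 5*7*150) = √(177 - 5250) = √(-5073) = I*√5073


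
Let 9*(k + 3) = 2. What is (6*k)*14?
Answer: -700/3 ≈ -233.33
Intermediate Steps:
k = -25/9 (k = -3 + (⅑)*2 = -3 + 2/9 = -25/9 ≈ -2.7778)
(6*k)*14 = (6*(-25/9))*14 = -50/3*14 = -700/3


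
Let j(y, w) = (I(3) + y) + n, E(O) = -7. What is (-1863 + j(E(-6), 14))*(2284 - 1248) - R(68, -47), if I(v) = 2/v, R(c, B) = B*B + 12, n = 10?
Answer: -5785471/3 ≈ -1.9285e+6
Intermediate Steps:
R(c, B) = 12 + B**2 (R(c, B) = B**2 + 12 = 12 + B**2)
j(y, w) = 32/3 + y (j(y, w) = (2/3 + y) + 10 = 32/3 + y)
(-1863 + j(E(-6), 14))*(2284 - 1248) - R(68, -47) = (-1863 + (32/3 - 7))*(2284 - 1248) - (12 + (-47)**2) = (-1863 + 11/3)*1036 - (12 + 2209) = -5578/3*1036 - 1*2221 = -5778808/3 - 2221 = -5785471/3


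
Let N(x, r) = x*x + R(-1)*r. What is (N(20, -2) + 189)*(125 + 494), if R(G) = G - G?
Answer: 364591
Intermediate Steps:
R(G) = 0
N(x, r) = x² (N(x, r) = x*x + 0*r = x² + 0 = x²)
(N(20, -2) + 189)*(125 + 494) = (20² + 189)*(125 + 494) = (400 + 189)*619 = 589*619 = 364591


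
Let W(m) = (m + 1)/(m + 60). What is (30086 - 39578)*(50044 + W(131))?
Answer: -90729623712/191 ≈ -4.7502e+8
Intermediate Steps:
W(m) = (1 + m)/(60 + m)
(30086 - 39578)*(50044 + W(131)) = (30086 - 39578)*(50044 + (1 + 131)/(60 + 131)) = -9492*(50044 + 132/191) = -9492*9558536/191 = -90729623712/191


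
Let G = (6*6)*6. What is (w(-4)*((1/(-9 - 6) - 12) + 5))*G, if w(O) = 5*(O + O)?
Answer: 61056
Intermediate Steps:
G = 216 (G = 36*6 = 216)
w(O) = 10*O (w(O) = 5*(2*O) = 10*O)
(w(-4)*((1/(-9 - 6) - 12) + 5))*G = ((10*(-4))*((1/(-9 - 6) - 12) + 5))*216 = -40*((1/(-15) - 12) + 5)*216 = -40*((-1/15 - 12) + 5)*216 = -40*(-181/15 + 5)*216 = -40*(-106/15)*216 = (848/3)*216 = 61056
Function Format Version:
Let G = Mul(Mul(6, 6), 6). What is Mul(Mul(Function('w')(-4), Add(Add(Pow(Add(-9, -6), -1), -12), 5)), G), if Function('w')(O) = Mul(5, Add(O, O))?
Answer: 61056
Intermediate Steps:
G = 216 (G = Mul(36, 6) = 216)
Function('w')(O) = Mul(10, O) (Function('w')(O) = Mul(5, Mul(2, O)) = Mul(10, O))
Mul(Mul(Function('w')(-4), Add(Add(Pow(Add(-9, -6), -1), -12), 5)), G) = Mul(Mul(Mul(10, -4), Add(Add(Pow(Add(-9, -6), -1), -12), 5)), 216) = Mul(Mul(-40, Add(Add(Pow(-15, -1), -12), 5)), 216) = Mul(Mul(-40, Add(Add(Rational(-1, 15), -12), 5)), 216) = Mul(Mul(-40, Add(Rational(-181, 15), 5)), 216) = Mul(Mul(-40, Rational(-106, 15)), 216) = Mul(Rational(848, 3), 216) = 61056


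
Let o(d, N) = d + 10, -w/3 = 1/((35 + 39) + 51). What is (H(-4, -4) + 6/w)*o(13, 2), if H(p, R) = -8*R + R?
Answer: -5106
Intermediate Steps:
H(p, R) = -7*R
w = -3/125 (w = -3/((35 + 39) + 51) = -3/(74 + 51) = -3/125 ≈ -0.024000)
o(d, N) = 10 + d
(H(-4, -4) + 6/w)*o(13, 2) = (-7*(-4) + 6/(-3/125))*(10 + 13) = (28 + 6*(-125/3))*23 = (28 - 250)*23 = -222*23 = -5106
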